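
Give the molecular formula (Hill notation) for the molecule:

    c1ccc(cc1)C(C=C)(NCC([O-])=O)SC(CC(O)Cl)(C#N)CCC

Heavy atoms from the SMILES: 18 C, 1 Cl, 2 N, 3 O, 1 S.
Implicit hydrogens by atom environment:
  5 × C: 2 H each → 10
  5 × C (aromatic): 1 H each → 5
  4 × C: no H
  2 × C: 1 H each → 2
  1 × C: 3 H
  1 × C (aromatic): no H
  1 × Cl: no H
  1 × N: 1 H
  1 × N: no H
  1 × O: 1 H
  1 × O: no H
  1 × O (charge -1): no H
  1 × S: no H
  Total hydrogens = 22.
Net charge -1.
Molecular formula: C18H22ClN2O3S-

C18H22ClN2O3S-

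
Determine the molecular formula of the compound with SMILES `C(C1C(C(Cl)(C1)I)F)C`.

Heavy atoms from the SMILES: 6 C, 1 Cl, 1 F, 1 I.
Implicit hydrogens by atom environment:
  2 × C: 2 H each → 4
  2 × C: 1 H each → 2
  1 × C: 3 H
  1 × C: no H
  1 × Cl: no H
  1 × F: no H
  1 × I: no H
  Total hydrogens = 9.
Molecular formula: C6H9ClFI

C6H9ClFI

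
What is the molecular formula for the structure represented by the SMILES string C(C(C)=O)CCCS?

Heavy atoms from the SMILES: 6 C, 1 O, 1 S.
Implicit hydrogens by atom environment:
  4 × C: 2 H each → 8
  1 × C: 3 H
  1 × C: no H
  1 × O: no H
  1 × S: 1 H
  Total hydrogens = 12.
Molecular formula: C6H12OS

C6H12OS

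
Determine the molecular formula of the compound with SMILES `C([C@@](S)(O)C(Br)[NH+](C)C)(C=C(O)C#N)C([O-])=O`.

Heavy atoms from the SMILES: 1 Br, 9 C, 2 N, 4 O, 1 S.
Implicit hydrogens by atom environment:
  4 × C: no H
  3 × C: 1 H each → 3
  2 × C: 3 H each → 6
  2 × O: 1 H each → 2
  1 × Br: no H
  1 × N (charge +1): 1 H
  1 × N: no H
  1 × O: no H
  1 × O (charge -1): no H
  1 × S: 1 H
  Total hydrogens = 13.
Molecular formula: C9H13BrN2O4S

C9H13BrN2O4S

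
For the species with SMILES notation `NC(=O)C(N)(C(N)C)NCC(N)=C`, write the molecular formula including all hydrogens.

Heavy atoms from the SMILES: 7 C, 5 N, 1 O.
Implicit hydrogens by atom environment:
  4 × N: 2 H each → 8
  3 × C: no H
  2 × C: 2 H each → 4
  1 × C: 3 H
  1 × C: 1 H
  1 × N: 1 H
  1 × O: no H
  Total hydrogens = 17.
Molecular formula: C7H17N5O

C7H17N5O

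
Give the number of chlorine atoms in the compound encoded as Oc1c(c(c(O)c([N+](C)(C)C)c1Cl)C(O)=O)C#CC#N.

The symbol for chlorine appears 1 time in the SMILES.

1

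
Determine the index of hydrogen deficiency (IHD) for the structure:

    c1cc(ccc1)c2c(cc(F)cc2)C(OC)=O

9

Molecular formula from the SMILES: C14H11FO2.
DoU = (2C + 2 + N − H − X)/2 = (2·14 + 2 + 0 − 11 − 1)/2 = 18/2 = 9.
(Structurally: 2 ring(s) + 7 π bond(s) = 9.)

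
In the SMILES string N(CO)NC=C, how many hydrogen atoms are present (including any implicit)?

8

Hydrogens are implicit in SMILES; fill each atom to its normal valence:
  2 × C: 2 H each → 4
  2 × N: 1 H each → 2
  1 × C: 1 H
  1 × O: 1 H
  Total hydrogens = 8.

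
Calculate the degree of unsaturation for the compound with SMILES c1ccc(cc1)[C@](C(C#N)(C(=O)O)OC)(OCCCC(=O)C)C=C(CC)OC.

9

Molecular formula from the SMILES: C21H27NO6.
DoU = (2C + 2 + N − H − X)/2 = (2·21 + 2 + 1 − 27 − 0)/2 = 18/2 = 9.
(Structurally: 1 ring(s) + 8 π bond(s) = 9.)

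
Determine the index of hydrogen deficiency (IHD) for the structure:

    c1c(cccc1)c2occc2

Molecular formula from the SMILES: C10H8O.
DoU = (2C + 2 + N − H − X)/2 = (2·10 + 2 + 0 − 8 − 0)/2 = 14/2 = 7.
(Structurally: 2 ring(s) + 5 π bond(s) = 7.)

7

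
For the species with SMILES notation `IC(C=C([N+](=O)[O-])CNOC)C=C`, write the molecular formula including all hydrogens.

C7H11IN2O3

Heavy atoms from the SMILES: 7 C, 1 I, 2 N, 3 O.
Implicit hydrogens by atom environment:
  3 × C: 1 H each → 3
  2 × C: 2 H each → 4
  2 × O: no H
  1 × C: 3 H
  1 × C: no H
  1 × I: no H
  1 × N: 1 H
  1 × N (charge +1): no H
  1 × O (charge -1): no H
  Total hydrogens = 11.
Molecular formula: C7H11IN2O3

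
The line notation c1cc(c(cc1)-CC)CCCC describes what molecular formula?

Heavy atoms from the SMILES: 12 C.
Implicit hydrogens by atom environment:
  4 × C: 2 H each → 8
  4 × C (aromatic): 1 H each → 4
  2 × C: 3 H each → 6
  2 × C (aromatic): no H
  Total hydrogens = 18.
Molecular formula: C12H18

C12H18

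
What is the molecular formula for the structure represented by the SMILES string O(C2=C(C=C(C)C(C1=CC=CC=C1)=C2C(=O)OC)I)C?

C16H15IO3

Heavy atoms from the SMILES: 16 C, 1 I, 3 O.
Implicit hydrogens by atom environment:
  6 × C (aromatic): 1 H each → 6
  6 × C (aromatic): no H
  3 × C: 3 H each → 9
  3 × O: no H
  1 × C: no H
  1 × I: no H
  Total hydrogens = 15.
Molecular formula: C16H15IO3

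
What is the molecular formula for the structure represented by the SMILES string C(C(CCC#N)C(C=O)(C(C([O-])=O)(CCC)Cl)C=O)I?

C13H16ClINO4-

Heavy atoms from the SMILES: 13 C, 1 Cl, 1 I, 1 N, 4 O.
Implicit hydrogens by atom environment:
  5 × C: 2 H each → 10
  4 × C: no H
  3 × C: 1 H each → 3
  3 × O: no H
  1 × C: 3 H
  1 × Cl: no H
  1 × I: no H
  1 × N: no H
  1 × O (charge -1): no H
  Total hydrogens = 16.
Net charge -1.
Molecular formula: C13H16ClINO4-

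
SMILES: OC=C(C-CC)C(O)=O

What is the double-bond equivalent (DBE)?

Molecular formula from the SMILES: C6H10O3.
DoU = (2C + 2 + N − H − X)/2 = (2·6 + 2 + 0 − 10 − 0)/2 = 4/2 = 2.
(Structurally: 0 ring(s) + 2 π bond(s) = 2.)

2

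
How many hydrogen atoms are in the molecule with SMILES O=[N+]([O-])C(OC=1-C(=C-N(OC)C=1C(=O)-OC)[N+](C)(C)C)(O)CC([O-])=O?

Hydrogens are implicit in SMILES; fill each atom to its normal valence:
  6 × O: no H
  5 × C: 3 H each → 15
  3 × C (aromatic): no H
  3 × C: no H
  2 × N (charge +1): no H
  2 × O (charge -1): no H
  1 × C: 2 H
  1 × C (aromatic): 1 H
  1 × N (aromatic): no H
  1 × O: 1 H
  Total hydrogens = 19.

19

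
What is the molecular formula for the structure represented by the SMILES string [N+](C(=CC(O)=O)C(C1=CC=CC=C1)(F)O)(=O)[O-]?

C10H8FNO5

Heavy atoms from the SMILES: 10 C, 1 F, 1 N, 5 O.
Implicit hydrogens by atom environment:
  5 × C (aromatic): 1 H each → 5
  3 × C: no H
  2 × O: 1 H each → 2
  2 × O: no H
  1 × C: 1 H
  1 × C (aromatic): no H
  1 × F: no H
  1 × N (charge +1): no H
  1 × O (charge -1): no H
  Total hydrogens = 8.
Molecular formula: C10H8FNO5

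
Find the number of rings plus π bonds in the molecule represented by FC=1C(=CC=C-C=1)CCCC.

Molecular formula from the SMILES: C10H13F.
DoU = (2C + 2 + N − H − X)/2 = (2·10 + 2 + 0 − 13 − 1)/2 = 8/2 = 4.
(Structurally: 1 ring(s) + 3 π bond(s) = 4.)

4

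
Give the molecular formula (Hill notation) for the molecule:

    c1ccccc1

C6H6

Heavy atoms from the SMILES: 6 C.
Implicit hydrogens by atom environment:
  6 × C (aromatic): 1 H each → 6
  Total hydrogens = 6.
Molecular formula: C6H6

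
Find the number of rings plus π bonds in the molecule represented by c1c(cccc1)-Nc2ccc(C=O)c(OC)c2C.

9

Molecular formula from the SMILES: C15H15NO2.
DoU = (2C + 2 + N − H − X)/2 = (2·15 + 2 + 1 − 15 − 0)/2 = 18/2 = 9.
(Structurally: 2 ring(s) + 7 π bond(s) = 9.)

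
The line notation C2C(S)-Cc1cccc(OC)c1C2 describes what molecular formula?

Heavy atoms from the SMILES: 11 C, 1 O, 1 S.
Implicit hydrogens by atom environment:
  3 × C: 2 H each → 6
  3 × C (aromatic): 1 H each → 3
  3 × C (aromatic): no H
  1 × C: 3 H
  1 × C: 1 H
  1 × O: no H
  1 × S: 1 H
  Total hydrogens = 14.
Molecular formula: C11H14OS

C11H14OS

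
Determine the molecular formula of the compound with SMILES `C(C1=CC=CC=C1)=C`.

Heavy atoms from the SMILES: 8 C.
Implicit hydrogens by atom environment:
  5 × C (aromatic): 1 H each → 5
  1 × C: 2 H
  1 × C: 1 H
  1 × C (aromatic): no H
  Total hydrogens = 8.
Molecular formula: C8H8

C8H8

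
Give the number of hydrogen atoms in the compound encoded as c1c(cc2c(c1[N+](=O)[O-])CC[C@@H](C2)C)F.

12

Hydrogens are implicit in SMILES; fill each atom to its normal valence:
  4 × C (aromatic): no H
  3 × C: 2 H each → 6
  2 × C (aromatic): 1 H each → 2
  1 × C: 3 H
  1 × C: 1 H
  1 × F: no H
  1 × N (charge +1): no H
  1 × O: no H
  1 × O (charge -1): no H
  Total hydrogens = 12.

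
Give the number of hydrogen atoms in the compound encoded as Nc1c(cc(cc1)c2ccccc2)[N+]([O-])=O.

Hydrogens are implicit in SMILES; fill each atom to its normal valence:
  8 × C (aromatic): 1 H each → 8
  4 × C (aromatic): no H
  1 × N: 2 H
  1 × N (charge +1): no H
  1 × O: no H
  1 × O (charge -1): no H
  Total hydrogens = 10.

10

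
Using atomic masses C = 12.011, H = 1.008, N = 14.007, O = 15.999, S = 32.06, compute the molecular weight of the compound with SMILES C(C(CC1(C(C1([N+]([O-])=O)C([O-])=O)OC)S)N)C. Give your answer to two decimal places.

263.29

Molecular formula: C9H15N2O5S-.
M = 9×12.011 + 15×1.008 + 2×14.007 + 5×15.999 + 1×32.06 = 263.29 g/mol.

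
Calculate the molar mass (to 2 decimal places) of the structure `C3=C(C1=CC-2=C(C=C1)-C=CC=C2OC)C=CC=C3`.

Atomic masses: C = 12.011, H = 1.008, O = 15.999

234.30

Molecular formula: C17H14O.
M = 17×12.011 + 14×1.008 + 1×15.999 = 234.30 g/mol.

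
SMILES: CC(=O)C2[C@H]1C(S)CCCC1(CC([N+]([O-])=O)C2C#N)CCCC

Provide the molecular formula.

Heavy atoms from the SMILES: 17 C, 2 N, 3 O, 1 S.
Implicit hydrogens by atom environment:
  7 × C: 2 H each → 14
  5 × C: 1 H each → 5
  3 × C: no H
  2 × C: 3 H each → 6
  2 × O: no H
  1 × N: no H
  1 × N (charge +1): no H
  1 × O (charge -1): no H
  1 × S: 1 H
  Total hydrogens = 26.
Molecular formula: C17H26N2O3S

C17H26N2O3S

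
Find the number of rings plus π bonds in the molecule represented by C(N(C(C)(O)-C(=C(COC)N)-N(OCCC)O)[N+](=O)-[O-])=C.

3

Molecular formula from the SMILES: C11H22N4O6.
DoU = (2C + 2 + N − H − X)/2 = (2·11 + 2 + 4 − 22 − 0)/2 = 6/2 = 3.
(Structurally: 0 ring(s) + 3 π bond(s) = 3.)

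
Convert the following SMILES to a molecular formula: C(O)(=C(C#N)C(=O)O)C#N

C5H2N2O3

Heavy atoms from the SMILES: 5 C, 2 N, 3 O.
Implicit hydrogens by atom environment:
  5 × C: no H
  2 × N: no H
  2 × O: 1 H each → 2
  1 × O: no H
  Total hydrogens = 2.
Molecular formula: C5H2N2O3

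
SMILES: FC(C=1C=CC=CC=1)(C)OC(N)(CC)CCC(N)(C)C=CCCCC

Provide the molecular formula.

Heavy atoms from the SMILES: 21 C, 1 F, 2 N, 1 O.
Implicit hydrogens by atom environment:
  6 × C: 2 H each → 12
  5 × C (aromatic): 1 H each → 5
  4 × C: 3 H each → 12
  3 × C: no H
  2 × C: 1 H each → 2
  2 × N: 2 H each → 4
  1 × C (aromatic): no H
  1 × F: no H
  1 × O: no H
  Total hydrogens = 35.
Molecular formula: C21H35FN2O

C21H35FN2O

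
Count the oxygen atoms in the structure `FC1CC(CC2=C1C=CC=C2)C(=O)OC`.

2

The symbol for oxygen appears 2 times in the SMILES.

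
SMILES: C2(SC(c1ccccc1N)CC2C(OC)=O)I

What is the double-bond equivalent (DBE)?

6

Molecular formula from the SMILES: C12H14INO2S.
DoU = (2C + 2 + N − H − X)/2 = (2·12 + 2 + 1 − 14 − 1)/2 = 12/2 = 6.
(Structurally: 2 ring(s) + 4 π bond(s) = 6.)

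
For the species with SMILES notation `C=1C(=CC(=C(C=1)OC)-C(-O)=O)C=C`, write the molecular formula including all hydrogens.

Heavy atoms from the SMILES: 10 C, 3 O.
Implicit hydrogens by atom environment:
  3 × C (aromatic): 1 H each → 3
  3 × C (aromatic): no H
  2 × O: no H
  1 × C: 3 H
  1 × C: 2 H
  1 × C: 1 H
  1 × C: no H
  1 × O: 1 H
  Total hydrogens = 10.
Molecular formula: C10H10O3

C10H10O3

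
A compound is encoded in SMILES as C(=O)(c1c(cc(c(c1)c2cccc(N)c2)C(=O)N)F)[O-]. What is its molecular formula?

C14H10FN2O3-

Heavy atoms from the SMILES: 14 C, 1 F, 2 N, 3 O.
Implicit hydrogens by atom environment:
  6 × C (aromatic): 1 H each → 6
  6 × C (aromatic): no H
  2 × C: no H
  2 × N: 2 H each → 4
  2 × O: no H
  1 × F: no H
  1 × O (charge -1): no H
  Total hydrogens = 10.
Net charge -1.
Molecular formula: C14H10FN2O3-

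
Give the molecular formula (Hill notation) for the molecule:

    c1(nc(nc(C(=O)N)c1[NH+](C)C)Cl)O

C7H10ClN4O2+

Heavy atoms from the SMILES: 7 C, 1 Cl, 4 N, 2 O.
Implicit hydrogens by atom environment:
  4 × C (aromatic): no H
  2 × C: 3 H each → 6
  2 × N (aromatic): no H
  1 × C: no H
  1 × Cl: no H
  1 × N: 2 H
  1 × N (charge +1): 1 H
  1 × O: 1 H
  1 × O: no H
  Total hydrogens = 10.
Net charge +1.
Molecular formula: C7H10ClN4O2+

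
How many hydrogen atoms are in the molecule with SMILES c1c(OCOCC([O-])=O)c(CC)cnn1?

Hydrogens are implicit in SMILES; fill each atom to its normal valence:
  3 × C: 2 H each → 6
  3 × O: no H
  2 × C (aromatic): 1 H each → 2
  2 × C (aromatic): no H
  2 × N (aromatic): no H
  1 × C: 3 H
  1 × C: no H
  1 × O (charge -1): no H
  Total hydrogens = 11.

11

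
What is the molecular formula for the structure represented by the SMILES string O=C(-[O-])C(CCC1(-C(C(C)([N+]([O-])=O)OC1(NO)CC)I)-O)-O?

C11H18IN2O8-

Heavy atoms from the SMILES: 11 C, 1 I, 2 N, 8 O.
Implicit hydrogens by atom environment:
  4 × C: no H
  3 × C: 2 H each → 6
  3 × O: 1 H each → 3
  3 × O: no H
  2 × C: 3 H each → 6
  2 × C: 1 H each → 2
  2 × O (charge -1): no H
  1 × I: no H
  1 × N: 1 H
  1 × N (charge +1): no H
  Total hydrogens = 18.
Net charge -1.
Molecular formula: C11H18IN2O8-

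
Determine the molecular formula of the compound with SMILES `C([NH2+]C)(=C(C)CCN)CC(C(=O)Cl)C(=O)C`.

Heavy atoms from the SMILES: 11 C, 1 Cl, 2 N, 2 O.
Implicit hydrogens by atom environment:
  4 × C: no H
  3 × C: 3 H each → 9
  3 × C: 2 H each → 6
  2 × O: no H
  1 × C: 1 H
  1 × Cl: no H
  1 × N (charge +1): 2 H
  1 × N: 2 H
  Total hydrogens = 20.
Net charge +1.
Molecular formula: C11H20ClN2O2+

C11H20ClN2O2+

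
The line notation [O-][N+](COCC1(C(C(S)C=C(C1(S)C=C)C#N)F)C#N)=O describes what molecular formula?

Heavy atoms from the SMILES: 12 C, 1 F, 3 N, 3 O, 2 S.
Implicit hydrogens by atom environment:
  5 × C: no H
  4 × C: 1 H each → 4
  3 × C: 2 H each → 6
  2 × N: no H
  2 × O: no H
  2 × S: 1 H each → 2
  1 × F: no H
  1 × N (charge +1): no H
  1 × O (charge -1): no H
  Total hydrogens = 12.
Molecular formula: C12H12FN3O3S2

C12H12FN3O3S2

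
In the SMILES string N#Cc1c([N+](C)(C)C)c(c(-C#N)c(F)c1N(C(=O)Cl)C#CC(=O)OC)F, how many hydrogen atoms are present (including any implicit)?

Hydrogens are implicit in SMILES; fill each atom to its normal valence:
  6 × C (aromatic): no H
  6 × C: no H
  4 × C: 3 H each → 12
  3 × N: no H
  3 × O: no H
  2 × F: no H
  1 × Cl: no H
  1 × N (charge +1): no H
  Total hydrogens = 12.

12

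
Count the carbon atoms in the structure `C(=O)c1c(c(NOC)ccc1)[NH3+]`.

8

The symbol for carbon appears 8 times in the SMILES. Lowercase c denotes aromatic carbon and counts toward C.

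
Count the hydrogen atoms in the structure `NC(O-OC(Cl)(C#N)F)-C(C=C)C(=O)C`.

Hydrogens are implicit in SMILES; fill each atom to its normal valence:
  3 × C: 1 H each → 3
  3 × C: no H
  3 × O: no H
  1 × C: 3 H
  1 × C: 2 H
  1 × Cl: no H
  1 × F: no H
  1 × N: 2 H
  1 × N: no H
  Total hydrogens = 10.

10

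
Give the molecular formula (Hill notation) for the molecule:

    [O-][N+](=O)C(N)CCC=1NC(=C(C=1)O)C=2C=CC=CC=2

Heavy atoms from the SMILES: 13 C, 3 N, 3 O.
Implicit hydrogens by atom environment:
  6 × C (aromatic): 1 H each → 6
  4 × C (aromatic): no H
  2 × C: 2 H each → 4
  1 × C: 1 H
  1 × N: 2 H
  1 × N (aromatic): 1 H
  1 × N (charge +1): no H
  1 × O: 1 H
  1 × O: no H
  1 × O (charge -1): no H
  Total hydrogens = 15.
Molecular formula: C13H15N3O3

C13H15N3O3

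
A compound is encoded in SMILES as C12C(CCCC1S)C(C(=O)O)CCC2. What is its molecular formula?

C11H18O2S

Heavy atoms from the SMILES: 11 C, 2 O, 1 S.
Implicit hydrogens by atom environment:
  6 × C: 2 H each → 12
  4 × C: 1 H each → 4
  1 × C: no H
  1 × O: 1 H
  1 × O: no H
  1 × S: 1 H
  Total hydrogens = 18.
Molecular formula: C11H18O2S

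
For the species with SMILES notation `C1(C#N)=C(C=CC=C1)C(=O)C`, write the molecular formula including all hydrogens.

Heavy atoms from the SMILES: 9 C, 1 N, 1 O.
Implicit hydrogens by atom environment:
  4 × C (aromatic): 1 H each → 4
  2 × C (aromatic): no H
  2 × C: no H
  1 × C: 3 H
  1 × N: no H
  1 × O: no H
  Total hydrogens = 7.
Molecular formula: C9H7NO

C9H7NO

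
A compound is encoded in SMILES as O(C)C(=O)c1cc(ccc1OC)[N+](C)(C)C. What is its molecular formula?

C12H18NO3+

Heavy atoms from the SMILES: 12 C, 1 N, 3 O.
Implicit hydrogens by atom environment:
  5 × C: 3 H each → 15
  3 × C (aromatic): 1 H each → 3
  3 × C (aromatic): no H
  3 × O: no H
  1 × C: no H
  1 × N (charge +1): no H
  Total hydrogens = 18.
Net charge +1.
Molecular formula: C12H18NO3+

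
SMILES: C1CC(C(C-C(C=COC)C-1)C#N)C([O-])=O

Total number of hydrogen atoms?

16

Hydrogens are implicit in SMILES; fill each atom to its normal valence:
  5 × C: 1 H each → 5
  4 × C: 2 H each → 8
  2 × C: no H
  2 × O: no H
  1 × C: 3 H
  1 × N: no H
  1 × O (charge -1): no H
  Total hydrogens = 16.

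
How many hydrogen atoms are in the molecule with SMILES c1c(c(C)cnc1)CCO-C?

13

Hydrogens are implicit in SMILES; fill each atom to its normal valence:
  3 × C (aromatic): 1 H each → 3
  2 × C: 3 H each → 6
  2 × C: 2 H each → 4
  2 × C (aromatic): no H
  1 × N (aromatic): no H
  1 × O: no H
  Total hydrogens = 13.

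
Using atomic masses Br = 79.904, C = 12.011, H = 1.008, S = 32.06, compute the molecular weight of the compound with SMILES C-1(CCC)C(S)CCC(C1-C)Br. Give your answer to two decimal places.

Molecular formula: C10H19BrS.
M = 1×79.904 + 10×12.011 + 19×1.008 + 1×32.06 = 251.23 g/mol.

251.23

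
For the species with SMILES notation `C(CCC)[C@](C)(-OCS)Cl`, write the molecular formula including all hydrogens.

C7H15ClOS

Heavy atoms from the SMILES: 7 C, 1 Cl, 1 O, 1 S.
Implicit hydrogens by atom environment:
  4 × C: 2 H each → 8
  2 × C: 3 H each → 6
  1 × C: no H
  1 × Cl: no H
  1 × O: no H
  1 × S: 1 H
  Total hydrogens = 15.
Molecular formula: C7H15ClOS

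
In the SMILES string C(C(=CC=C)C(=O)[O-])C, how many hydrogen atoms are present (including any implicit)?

Hydrogens are implicit in SMILES; fill each atom to its normal valence:
  2 × C: 2 H each → 4
  2 × C: 1 H each → 2
  2 × C: no H
  1 × C: 3 H
  1 × O: no H
  1 × O (charge -1): no H
  Total hydrogens = 9.

9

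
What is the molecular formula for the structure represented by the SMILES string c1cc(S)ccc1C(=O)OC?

C8H8O2S

Heavy atoms from the SMILES: 8 C, 2 O, 1 S.
Implicit hydrogens by atom environment:
  4 × C (aromatic): 1 H each → 4
  2 × C (aromatic): no H
  2 × O: no H
  1 × C: 3 H
  1 × C: no H
  1 × S: 1 H
  Total hydrogens = 8.
Molecular formula: C8H8O2S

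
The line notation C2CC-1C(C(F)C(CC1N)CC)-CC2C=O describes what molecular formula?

Heavy atoms from the SMILES: 13 C, 1 F, 1 N, 1 O.
Implicit hydrogens by atom environment:
  7 × C: 1 H each → 7
  5 × C: 2 H each → 10
  1 × C: 3 H
  1 × F: no H
  1 × N: 2 H
  1 × O: no H
  Total hydrogens = 22.
Molecular formula: C13H22FNO

C13H22FNO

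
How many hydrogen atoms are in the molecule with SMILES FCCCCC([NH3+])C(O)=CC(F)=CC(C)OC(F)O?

21

Hydrogens are implicit in SMILES; fill each atom to its normal valence:
  5 × C: 1 H each → 5
  4 × C: 2 H each → 8
  3 × F: no H
  2 × C: no H
  2 × O: 1 H each → 2
  1 × C: 3 H
  1 × N (charge +1): 3 H
  1 × O: no H
  Total hydrogens = 21.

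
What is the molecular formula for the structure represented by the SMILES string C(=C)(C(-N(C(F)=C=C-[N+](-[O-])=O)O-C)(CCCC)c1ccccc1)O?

Heavy atoms from the SMILES: 17 C, 1 F, 2 N, 4 O.
Implicit hydrogens by atom environment:
  5 × C (aromatic): 1 H each → 5
  4 × C: 2 H each → 8
  4 × C: no H
  2 × C: 3 H each → 6
  2 × O: no H
  1 × C: 1 H
  1 × C (aromatic): no H
  1 × F: no H
  1 × N: no H
  1 × N (charge +1): no H
  1 × O: 1 H
  1 × O (charge -1): no H
  Total hydrogens = 21.
Molecular formula: C17H21FN2O4

C17H21FN2O4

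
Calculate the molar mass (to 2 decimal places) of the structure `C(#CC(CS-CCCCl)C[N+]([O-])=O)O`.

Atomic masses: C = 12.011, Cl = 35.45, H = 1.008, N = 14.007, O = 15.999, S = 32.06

Molecular formula: C8H12ClNO3S.
M = 8×12.011 + 1×35.45 + 12×1.008 + 1×14.007 + 3×15.999 + 1×32.06 = 237.70 g/mol.

237.70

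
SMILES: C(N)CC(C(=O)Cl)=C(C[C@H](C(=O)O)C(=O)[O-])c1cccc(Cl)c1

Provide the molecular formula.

C15H14Cl2NO5-

Heavy atoms from the SMILES: 15 C, 2 Cl, 1 N, 5 O.
Implicit hydrogens by atom environment:
  5 × C: no H
  4 × C (aromatic): 1 H each → 4
  3 × C: 2 H each → 6
  3 × O: no H
  2 × C (aromatic): no H
  2 × Cl: no H
  1 × C: 1 H
  1 × N: 2 H
  1 × O: 1 H
  1 × O (charge -1): no H
  Total hydrogens = 14.
Net charge -1.
Molecular formula: C15H14Cl2NO5-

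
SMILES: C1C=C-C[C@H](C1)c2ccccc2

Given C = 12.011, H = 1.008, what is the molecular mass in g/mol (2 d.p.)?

158.24

Molecular formula: C12H14.
M = 12×12.011 + 14×1.008 = 158.24 g/mol.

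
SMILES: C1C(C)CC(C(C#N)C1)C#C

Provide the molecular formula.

C10H13N

Heavy atoms from the SMILES: 10 C, 1 N.
Implicit hydrogens by atom environment:
  4 × C: 1 H each → 4
  3 × C: 2 H each → 6
  2 × C: no H
  1 × C: 3 H
  1 × N: no H
  Total hydrogens = 13.
Molecular formula: C10H13N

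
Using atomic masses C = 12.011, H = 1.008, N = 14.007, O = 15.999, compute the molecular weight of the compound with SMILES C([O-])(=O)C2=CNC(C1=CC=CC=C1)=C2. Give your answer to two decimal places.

Molecular formula: C11H8NO2-.
M = 11×12.011 + 8×1.008 + 1×14.007 + 2×15.999 = 186.19 g/mol.

186.19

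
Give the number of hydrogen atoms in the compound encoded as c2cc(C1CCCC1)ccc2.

14

Hydrogens are implicit in SMILES; fill each atom to its normal valence:
  5 × C (aromatic): 1 H each → 5
  4 × C: 2 H each → 8
  1 × C: 1 H
  1 × C (aromatic): no H
  Total hydrogens = 14.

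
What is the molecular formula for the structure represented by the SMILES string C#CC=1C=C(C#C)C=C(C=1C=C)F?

C12H7F

Heavy atoms from the SMILES: 12 C, 1 F.
Implicit hydrogens by atom environment:
  4 × C (aromatic): no H
  3 × C: 1 H each → 3
  2 × C (aromatic): 1 H each → 2
  2 × C: no H
  1 × C: 2 H
  1 × F: no H
  Total hydrogens = 7.
Molecular formula: C12H7F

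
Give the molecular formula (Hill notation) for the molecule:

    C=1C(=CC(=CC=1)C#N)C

Heavy atoms from the SMILES: 8 C, 1 N.
Implicit hydrogens by atom environment:
  4 × C (aromatic): 1 H each → 4
  2 × C (aromatic): no H
  1 × C: 3 H
  1 × C: no H
  1 × N: no H
  Total hydrogens = 7.
Molecular formula: C8H7N

C8H7N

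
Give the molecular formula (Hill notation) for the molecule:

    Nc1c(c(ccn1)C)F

C6H7FN2

Heavy atoms from the SMILES: 6 C, 1 F, 2 N.
Implicit hydrogens by atom environment:
  3 × C (aromatic): no H
  2 × C (aromatic): 1 H each → 2
  1 × C: 3 H
  1 × F: no H
  1 × N: 2 H
  1 × N (aromatic): no H
  Total hydrogens = 7.
Molecular formula: C6H7FN2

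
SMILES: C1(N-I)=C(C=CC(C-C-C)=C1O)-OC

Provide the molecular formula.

C10H14INO2

Heavy atoms from the SMILES: 10 C, 1 I, 1 N, 2 O.
Implicit hydrogens by atom environment:
  4 × C (aromatic): no H
  2 × C: 3 H each → 6
  2 × C: 2 H each → 4
  2 × C (aromatic): 1 H each → 2
  1 × I: no H
  1 × N: 1 H
  1 × O: 1 H
  1 × O: no H
  Total hydrogens = 14.
Molecular formula: C10H14INO2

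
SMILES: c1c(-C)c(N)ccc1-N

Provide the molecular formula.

C7H10N2

Heavy atoms from the SMILES: 7 C, 2 N.
Implicit hydrogens by atom environment:
  3 × C (aromatic): 1 H each → 3
  3 × C (aromatic): no H
  2 × N: 2 H each → 4
  1 × C: 3 H
  Total hydrogens = 10.
Molecular formula: C7H10N2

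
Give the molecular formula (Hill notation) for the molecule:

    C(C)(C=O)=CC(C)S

C6H10OS

Heavy atoms from the SMILES: 6 C, 1 O, 1 S.
Implicit hydrogens by atom environment:
  3 × C: 1 H each → 3
  2 × C: 3 H each → 6
  1 × C: no H
  1 × O: no H
  1 × S: 1 H
  Total hydrogens = 10.
Molecular formula: C6H10OS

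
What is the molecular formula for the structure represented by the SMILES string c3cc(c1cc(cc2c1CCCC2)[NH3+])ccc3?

C16H18N+

Heavy atoms from the SMILES: 16 C, 1 N.
Implicit hydrogens by atom environment:
  7 × C (aromatic): 1 H each → 7
  5 × C (aromatic): no H
  4 × C: 2 H each → 8
  1 × N (charge +1): 3 H
  Total hydrogens = 18.
Net charge +1.
Molecular formula: C16H18N+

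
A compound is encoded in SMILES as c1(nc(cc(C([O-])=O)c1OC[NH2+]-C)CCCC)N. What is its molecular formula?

C12H19N3O3

Heavy atoms from the SMILES: 12 C, 3 N, 3 O.
Implicit hydrogens by atom environment:
  4 × C: 2 H each → 8
  4 × C (aromatic): no H
  2 × C: 3 H each → 6
  2 × O: no H
  1 × C (aromatic): 1 H
  1 × C: no H
  1 × N: 2 H
  1 × N (charge +1): 2 H
  1 × N (aromatic): no H
  1 × O (charge -1): no H
  Total hydrogens = 19.
Molecular formula: C12H19N3O3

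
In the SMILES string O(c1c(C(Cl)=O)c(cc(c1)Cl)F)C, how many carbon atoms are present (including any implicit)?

The symbol for carbon appears 8 times in the SMILES. Lowercase c denotes aromatic carbon and counts toward C.

8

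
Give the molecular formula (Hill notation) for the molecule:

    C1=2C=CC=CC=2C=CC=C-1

C10H8

Heavy atoms from the SMILES: 10 C.
Implicit hydrogens by atom environment:
  8 × C (aromatic): 1 H each → 8
  2 × C (aromatic): no H
  Total hydrogens = 8.
Molecular formula: C10H8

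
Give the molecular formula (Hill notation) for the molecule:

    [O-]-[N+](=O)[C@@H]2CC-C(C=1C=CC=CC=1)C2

Heavy atoms from the SMILES: 11 C, 1 N, 2 O.
Implicit hydrogens by atom environment:
  5 × C (aromatic): 1 H each → 5
  3 × C: 2 H each → 6
  2 × C: 1 H each → 2
  1 × C (aromatic): no H
  1 × N (charge +1): no H
  1 × O: no H
  1 × O (charge -1): no H
  Total hydrogens = 13.
Molecular formula: C11H13NO2

C11H13NO2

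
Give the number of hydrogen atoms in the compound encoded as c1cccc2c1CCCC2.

Hydrogens are implicit in SMILES; fill each atom to its normal valence:
  4 × C: 2 H each → 8
  4 × C (aromatic): 1 H each → 4
  2 × C (aromatic): no H
  Total hydrogens = 12.

12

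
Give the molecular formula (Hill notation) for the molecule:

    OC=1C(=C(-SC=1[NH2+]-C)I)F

Heavy atoms from the SMILES: 5 C, 1 F, 1 I, 1 N, 1 O, 1 S.
Implicit hydrogens by atom environment:
  4 × C (aromatic): no H
  1 × C: 3 H
  1 × F: no H
  1 × I: no H
  1 × N (charge +1): 2 H
  1 × O: 1 H
  1 × S (aromatic): no H
  Total hydrogens = 6.
Net charge +1.
Molecular formula: C5H6FINOS+

C5H6FINOS+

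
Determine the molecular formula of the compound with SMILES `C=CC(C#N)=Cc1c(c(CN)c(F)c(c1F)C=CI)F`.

C14H10F3IN2

Heavy atoms from the SMILES: 14 C, 3 F, 1 I, 2 N.
Implicit hydrogens by atom environment:
  6 × C (aromatic): no H
  4 × C: 1 H each → 4
  3 × F: no H
  2 × C: 2 H each → 4
  2 × C: no H
  1 × I: no H
  1 × N: 2 H
  1 × N: no H
  Total hydrogens = 10.
Molecular formula: C14H10F3IN2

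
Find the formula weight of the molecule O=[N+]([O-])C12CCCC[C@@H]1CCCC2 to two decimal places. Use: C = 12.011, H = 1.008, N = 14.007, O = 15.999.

183.25

Molecular formula: C10H17NO2.
M = 10×12.011 + 17×1.008 + 1×14.007 + 2×15.999 = 183.25 g/mol.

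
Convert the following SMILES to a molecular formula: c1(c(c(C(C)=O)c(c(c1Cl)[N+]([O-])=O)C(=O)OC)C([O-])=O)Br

C11H6BrClNO7-

Heavy atoms from the SMILES: 1 Br, 11 C, 1 Cl, 1 N, 7 O.
Implicit hydrogens by atom environment:
  6 × C (aromatic): no H
  5 × O: no H
  3 × C: no H
  2 × C: 3 H each → 6
  2 × O (charge -1): no H
  1 × Br: no H
  1 × Cl: no H
  1 × N (charge +1): no H
  Total hydrogens = 6.
Net charge -1.
Molecular formula: C11H6BrClNO7-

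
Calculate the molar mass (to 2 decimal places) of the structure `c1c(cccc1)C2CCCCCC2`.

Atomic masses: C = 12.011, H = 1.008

174.29

Molecular formula: C13H18.
M = 13×12.011 + 18×1.008 = 174.29 g/mol.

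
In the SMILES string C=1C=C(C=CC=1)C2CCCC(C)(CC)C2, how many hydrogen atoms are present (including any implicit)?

22

Hydrogens are implicit in SMILES; fill each atom to its normal valence:
  5 × C: 2 H each → 10
  5 × C (aromatic): 1 H each → 5
  2 × C: 3 H each → 6
  1 × C: 1 H
  1 × C: no H
  1 × C (aromatic): no H
  Total hydrogens = 22.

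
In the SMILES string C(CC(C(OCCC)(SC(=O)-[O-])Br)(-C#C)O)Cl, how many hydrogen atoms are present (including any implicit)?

Hydrogens are implicit in SMILES; fill each atom to its normal valence:
  4 × C: 2 H each → 8
  4 × C: no H
  2 × O: no H
  1 × Br: no H
  1 × C: 3 H
  1 × C: 1 H
  1 × Cl: no H
  1 × O: 1 H
  1 × O (charge -1): no H
  1 × S: no H
  Total hydrogens = 13.

13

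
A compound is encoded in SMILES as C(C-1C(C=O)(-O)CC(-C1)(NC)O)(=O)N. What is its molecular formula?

C8H14N2O4

Heavy atoms from the SMILES: 8 C, 2 N, 4 O.
Implicit hydrogens by atom environment:
  3 × C: no H
  2 × C: 2 H each → 4
  2 × C: 1 H each → 2
  2 × O: 1 H each → 2
  2 × O: no H
  1 × C: 3 H
  1 × N: 2 H
  1 × N: 1 H
  Total hydrogens = 14.
Molecular formula: C8H14N2O4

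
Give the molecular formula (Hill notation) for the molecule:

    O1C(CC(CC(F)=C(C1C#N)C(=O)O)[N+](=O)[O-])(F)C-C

C11H12F2N2O5

Heavy atoms from the SMILES: 11 C, 2 F, 2 N, 5 O.
Implicit hydrogens by atom environment:
  5 × C: no H
  3 × C: 2 H each → 6
  3 × O: no H
  2 × C: 1 H each → 2
  2 × F: no H
  1 × C: 3 H
  1 × N: no H
  1 × N (charge +1): no H
  1 × O: 1 H
  1 × O (charge -1): no H
  Total hydrogens = 12.
Molecular formula: C11H12F2N2O5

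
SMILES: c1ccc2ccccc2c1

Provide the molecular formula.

Heavy atoms from the SMILES: 10 C.
Implicit hydrogens by atom environment:
  8 × C (aromatic): 1 H each → 8
  2 × C (aromatic): no H
  Total hydrogens = 8.
Molecular formula: C10H8

C10H8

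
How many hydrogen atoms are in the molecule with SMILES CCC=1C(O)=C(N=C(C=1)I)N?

9

Hydrogens are implicit in SMILES; fill each atom to its normal valence:
  4 × C (aromatic): no H
  1 × C: 3 H
  1 × C: 2 H
  1 × C (aromatic): 1 H
  1 × I: no H
  1 × N: 2 H
  1 × N (aromatic): no H
  1 × O: 1 H
  Total hydrogens = 9.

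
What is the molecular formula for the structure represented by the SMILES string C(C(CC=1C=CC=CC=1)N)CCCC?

Heavy atoms from the SMILES: 13 C, 1 N.
Implicit hydrogens by atom environment:
  5 × C: 2 H each → 10
  5 × C (aromatic): 1 H each → 5
  1 × C: 3 H
  1 × C: 1 H
  1 × C (aromatic): no H
  1 × N: 2 H
  Total hydrogens = 21.
Molecular formula: C13H21N

C13H21N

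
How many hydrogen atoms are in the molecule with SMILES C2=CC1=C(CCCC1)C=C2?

Hydrogens are implicit in SMILES; fill each atom to its normal valence:
  4 × C: 2 H each → 8
  4 × C (aromatic): 1 H each → 4
  2 × C (aromatic): no H
  Total hydrogens = 12.

12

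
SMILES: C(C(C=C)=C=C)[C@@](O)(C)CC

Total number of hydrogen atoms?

16

Hydrogens are implicit in SMILES; fill each atom to its normal valence:
  4 × C: 2 H each → 8
  3 × C: no H
  2 × C: 3 H each → 6
  1 × C: 1 H
  1 × O: 1 H
  Total hydrogens = 16.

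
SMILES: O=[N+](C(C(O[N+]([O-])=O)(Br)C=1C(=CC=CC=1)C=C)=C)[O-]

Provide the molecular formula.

Heavy atoms from the SMILES: 1 Br, 11 C, 2 N, 5 O.
Implicit hydrogens by atom environment:
  4 × C (aromatic): 1 H each → 4
  3 × O: no H
  2 × C: 2 H each → 4
  2 × C: no H
  2 × C (aromatic): no H
  2 × N (charge +1): no H
  2 × O (charge -1): no H
  1 × Br: no H
  1 × C: 1 H
  Total hydrogens = 9.
Molecular formula: C11H9BrN2O5

C11H9BrN2O5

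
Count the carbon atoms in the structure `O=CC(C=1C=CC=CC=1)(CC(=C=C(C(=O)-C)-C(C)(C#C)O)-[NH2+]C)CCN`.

21

The symbol for carbon appears 21 times in the SMILES.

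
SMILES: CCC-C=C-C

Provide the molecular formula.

C6H12

Heavy atoms from the SMILES: 6 C.
Implicit hydrogens by atom environment:
  2 × C: 3 H each → 6
  2 × C: 2 H each → 4
  2 × C: 1 H each → 2
  Total hydrogens = 12.
Molecular formula: C6H12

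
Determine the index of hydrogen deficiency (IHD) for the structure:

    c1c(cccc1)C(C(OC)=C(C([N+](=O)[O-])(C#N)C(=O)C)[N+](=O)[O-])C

Molecular formula from the SMILES: C15H15N3O6.
DoU = (2C + 2 + N − H − X)/2 = (2·15 + 2 + 3 − 15 − 0)/2 = 20/2 = 10.
(Structurally: 1 ring(s) + 9 π bond(s) = 10.)

10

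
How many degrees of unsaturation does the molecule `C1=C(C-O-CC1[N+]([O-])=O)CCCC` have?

3

Molecular formula from the SMILES: C9H15NO3.
DoU = (2C + 2 + N − H − X)/2 = (2·9 + 2 + 1 − 15 − 0)/2 = 6/2 = 3.
(Structurally: 1 ring(s) + 2 π bond(s) = 3.)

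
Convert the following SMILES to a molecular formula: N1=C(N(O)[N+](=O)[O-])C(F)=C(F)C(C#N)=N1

C5HF2N5O3

Heavy atoms from the SMILES: 5 C, 2 F, 5 N, 3 O.
Implicit hydrogens by atom environment:
  4 × C (aromatic): no H
  2 × F: no H
  2 × N (aromatic): no H
  2 × N: no H
  1 × C: no H
  1 × N (charge +1): no H
  1 × O: 1 H
  1 × O: no H
  1 × O (charge -1): no H
  Total hydrogens = 1.
Molecular formula: C5HF2N5O3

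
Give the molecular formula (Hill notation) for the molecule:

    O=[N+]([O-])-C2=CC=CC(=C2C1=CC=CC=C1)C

Heavy atoms from the SMILES: 13 C, 1 N, 2 O.
Implicit hydrogens by atom environment:
  8 × C (aromatic): 1 H each → 8
  4 × C (aromatic): no H
  1 × C: 3 H
  1 × N (charge +1): no H
  1 × O: no H
  1 × O (charge -1): no H
  Total hydrogens = 11.
Molecular formula: C13H11NO2

C13H11NO2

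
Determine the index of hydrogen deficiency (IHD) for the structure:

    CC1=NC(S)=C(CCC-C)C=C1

Molecular formula from the SMILES: C10H15NS.
DoU = (2C + 2 + N − H − X)/2 = (2·10 + 2 + 1 − 15 − 0)/2 = 8/2 = 4.
(Structurally: 1 ring(s) + 3 π bond(s) = 4.)

4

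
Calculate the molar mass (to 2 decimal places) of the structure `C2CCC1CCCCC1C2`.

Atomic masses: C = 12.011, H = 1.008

138.25

Molecular formula: C10H18.
M = 10×12.011 + 18×1.008 = 138.25 g/mol.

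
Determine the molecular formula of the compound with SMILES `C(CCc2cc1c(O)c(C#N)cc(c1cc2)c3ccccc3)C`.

Heavy atoms from the SMILES: 21 C, 1 N, 1 O.
Implicit hydrogens by atom environment:
  9 × C (aromatic): 1 H each → 9
  7 × C (aromatic): no H
  3 × C: 2 H each → 6
  1 × C: 3 H
  1 × C: no H
  1 × N: no H
  1 × O: 1 H
  Total hydrogens = 19.
Molecular formula: C21H19NO

C21H19NO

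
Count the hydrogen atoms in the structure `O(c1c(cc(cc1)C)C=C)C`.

12

Hydrogens are implicit in SMILES; fill each atom to its normal valence:
  3 × C (aromatic): 1 H each → 3
  3 × C (aromatic): no H
  2 × C: 3 H each → 6
  1 × C: 2 H
  1 × C: 1 H
  1 × O: no H
  Total hydrogens = 12.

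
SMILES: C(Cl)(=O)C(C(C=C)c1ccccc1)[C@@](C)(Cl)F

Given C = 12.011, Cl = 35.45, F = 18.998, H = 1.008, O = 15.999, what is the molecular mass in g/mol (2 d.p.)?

Molecular formula: C13H13Cl2FO.
M = 13×12.011 + 2×35.45 + 1×18.998 + 13×1.008 + 1×15.999 = 275.14 g/mol.

275.14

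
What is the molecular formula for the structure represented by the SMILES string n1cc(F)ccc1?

C5H4FN

Heavy atoms from the SMILES: 5 C, 1 F, 1 N.
Implicit hydrogens by atom environment:
  4 × C (aromatic): 1 H each → 4
  1 × C (aromatic): no H
  1 × F: no H
  1 × N (aromatic): no H
  Total hydrogens = 4.
Molecular formula: C5H4FN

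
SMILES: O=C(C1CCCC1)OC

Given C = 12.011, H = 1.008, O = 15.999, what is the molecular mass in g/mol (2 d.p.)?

Molecular formula: C7H12O2.
M = 7×12.011 + 12×1.008 + 2×15.999 = 128.17 g/mol.

128.17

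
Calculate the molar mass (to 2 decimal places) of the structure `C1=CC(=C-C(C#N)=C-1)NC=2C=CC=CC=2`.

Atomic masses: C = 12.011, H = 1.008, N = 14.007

194.24

Molecular formula: C13H10N2.
M = 13×12.011 + 10×1.008 + 2×14.007 = 194.24 g/mol.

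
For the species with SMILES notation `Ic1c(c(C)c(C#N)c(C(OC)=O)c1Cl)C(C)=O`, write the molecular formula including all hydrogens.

C12H9ClINO3

Heavy atoms from the SMILES: 12 C, 1 Cl, 1 I, 1 N, 3 O.
Implicit hydrogens by atom environment:
  6 × C (aromatic): no H
  3 × C: 3 H each → 9
  3 × C: no H
  3 × O: no H
  1 × Cl: no H
  1 × I: no H
  1 × N: no H
  Total hydrogens = 9.
Molecular formula: C12H9ClINO3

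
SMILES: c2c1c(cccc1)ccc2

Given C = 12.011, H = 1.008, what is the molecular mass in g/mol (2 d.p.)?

Molecular formula: C10H8.
M = 10×12.011 + 8×1.008 = 128.17 g/mol.

128.17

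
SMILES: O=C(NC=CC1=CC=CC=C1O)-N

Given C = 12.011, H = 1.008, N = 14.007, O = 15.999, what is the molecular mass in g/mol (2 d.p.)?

178.19

Molecular formula: C9H10N2O2.
M = 9×12.011 + 10×1.008 + 2×14.007 + 2×15.999 = 178.19 g/mol.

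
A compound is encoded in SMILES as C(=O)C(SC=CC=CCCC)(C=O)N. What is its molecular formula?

Heavy atoms from the SMILES: 10 C, 1 N, 2 O, 1 S.
Implicit hydrogens by atom environment:
  6 × C: 1 H each → 6
  2 × C: 2 H each → 4
  2 × O: no H
  1 × C: 3 H
  1 × C: no H
  1 × N: 2 H
  1 × S: no H
  Total hydrogens = 15.
Molecular formula: C10H15NO2S

C10H15NO2S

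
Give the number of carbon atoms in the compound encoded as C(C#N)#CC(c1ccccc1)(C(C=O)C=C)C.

The symbol for carbon appears 15 times in the SMILES. Lowercase c denotes aromatic carbon and counts toward C.

15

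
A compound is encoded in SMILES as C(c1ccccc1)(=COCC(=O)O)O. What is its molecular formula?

Heavy atoms from the SMILES: 10 C, 4 O.
Implicit hydrogens by atom environment:
  5 × C (aromatic): 1 H each → 5
  2 × C: no H
  2 × O: 1 H each → 2
  2 × O: no H
  1 × C: 2 H
  1 × C: 1 H
  1 × C (aromatic): no H
  Total hydrogens = 10.
Molecular formula: C10H10O4

C10H10O4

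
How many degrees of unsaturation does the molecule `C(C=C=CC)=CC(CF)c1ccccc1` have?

7

Molecular formula from the SMILES: C14H15F.
DoU = (2C + 2 + N − H − X)/2 = (2·14 + 2 + 0 − 15 − 1)/2 = 14/2 = 7.
(Structurally: 1 ring(s) + 6 π bond(s) = 7.)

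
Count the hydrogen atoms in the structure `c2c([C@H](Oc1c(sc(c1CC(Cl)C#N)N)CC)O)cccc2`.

Hydrogens are implicit in SMILES; fill each atom to its normal valence:
  5 × C (aromatic): 1 H each → 5
  5 × C (aromatic): no H
  2 × C: 2 H each → 4
  2 × C: 1 H each → 2
  1 × C: 3 H
  1 × C: no H
  1 × Cl: no H
  1 × N: 2 H
  1 × N: no H
  1 × O: 1 H
  1 × O: no H
  1 × S (aromatic): no H
  Total hydrogens = 17.

17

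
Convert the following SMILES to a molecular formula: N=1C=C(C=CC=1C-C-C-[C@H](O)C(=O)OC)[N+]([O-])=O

Heavy atoms from the SMILES: 11 C, 2 N, 5 O.
Implicit hydrogens by atom environment:
  3 × C: 2 H each → 6
  3 × C (aromatic): 1 H each → 3
  3 × O: no H
  2 × C (aromatic): no H
  1 × C: 3 H
  1 × C: 1 H
  1 × C: no H
  1 × N (aromatic): no H
  1 × N (charge +1): no H
  1 × O: 1 H
  1 × O (charge -1): no H
  Total hydrogens = 14.
Molecular formula: C11H14N2O5

C11H14N2O5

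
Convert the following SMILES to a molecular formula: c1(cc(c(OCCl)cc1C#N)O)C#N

Heavy atoms from the SMILES: 9 C, 1 Cl, 2 N, 2 O.
Implicit hydrogens by atom environment:
  4 × C (aromatic): no H
  2 × C (aromatic): 1 H each → 2
  2 × C: no H
  2 × N: no H
  1 × C: 2 H
  1 × Cl: no H
  1 × O: 1 H
  1 × O: no H
  Total hydrogens = 5.
Molecular formula: C9H5ClN2O2

C9H5ClN2O2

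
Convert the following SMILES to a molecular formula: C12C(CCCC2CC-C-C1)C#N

C11H17N

Heavy atoms from the SMILES: 11 C, 1 N.
Implicit hydrogens by atom environment:
  7 × C: 2 H each → 14
  3 × C: 1 H each → 3
  1 × C: no H
  1 × N: no H
  Total hydrogens = 17.
Molecular formula: C11H17N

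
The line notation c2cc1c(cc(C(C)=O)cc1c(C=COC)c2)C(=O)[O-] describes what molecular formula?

Heavy atoms from the SMILES: 16 C, 4 O.
Implicit hydrogens by atom environment:
  5 × C (aromatic): 1 H each → 5
  5 × C (aromatic): no H
  3 × O: no H
  2 × C: 3 H each → 6
  2 × C: 1 H each → 2
  2 × C: no H
  1 × O (charge -1): no H
  Total hydrogens = 13.
Net charge -1.
Molecular formula: C16H13O4-

C16H13O4-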